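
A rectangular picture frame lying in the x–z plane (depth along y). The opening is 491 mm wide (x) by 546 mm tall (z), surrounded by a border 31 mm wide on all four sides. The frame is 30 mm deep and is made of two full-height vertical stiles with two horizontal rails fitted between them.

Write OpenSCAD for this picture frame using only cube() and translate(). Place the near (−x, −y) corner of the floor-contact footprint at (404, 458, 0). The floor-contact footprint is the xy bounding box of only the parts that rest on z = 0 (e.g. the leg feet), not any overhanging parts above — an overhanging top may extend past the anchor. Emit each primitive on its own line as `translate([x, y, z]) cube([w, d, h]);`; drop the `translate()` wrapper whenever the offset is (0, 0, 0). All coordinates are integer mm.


translate([404, 458, 0]) cube([31, 30, 608]);
translate([926, 458, 0]) cube([31, 30, 608]);
translate([435, 458, 0]) cube([491, 30, 31]);
translate([435, 458, 577]) cube([491, 30, 31]);


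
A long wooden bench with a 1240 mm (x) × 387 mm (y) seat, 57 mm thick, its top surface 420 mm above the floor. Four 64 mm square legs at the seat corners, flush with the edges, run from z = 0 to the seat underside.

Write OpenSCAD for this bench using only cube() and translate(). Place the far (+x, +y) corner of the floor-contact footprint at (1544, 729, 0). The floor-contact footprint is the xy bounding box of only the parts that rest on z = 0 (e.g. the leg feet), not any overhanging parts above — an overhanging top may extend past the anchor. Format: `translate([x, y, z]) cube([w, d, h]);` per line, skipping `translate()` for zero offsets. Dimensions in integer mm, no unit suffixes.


// leg_h = 420 − 57 = 363
translate([304, 342, 363]) cube([1240, 387, 57]);
translate([304, 342, 0]) cube([64, 64, 363]);
translate([304, 665, 0]) cube([64, 64, 363]);
translate([1480, 342, 0]) cube([64, 64, 363]);
translate([1480, 665, 0]) cube([64, 64, 363]);


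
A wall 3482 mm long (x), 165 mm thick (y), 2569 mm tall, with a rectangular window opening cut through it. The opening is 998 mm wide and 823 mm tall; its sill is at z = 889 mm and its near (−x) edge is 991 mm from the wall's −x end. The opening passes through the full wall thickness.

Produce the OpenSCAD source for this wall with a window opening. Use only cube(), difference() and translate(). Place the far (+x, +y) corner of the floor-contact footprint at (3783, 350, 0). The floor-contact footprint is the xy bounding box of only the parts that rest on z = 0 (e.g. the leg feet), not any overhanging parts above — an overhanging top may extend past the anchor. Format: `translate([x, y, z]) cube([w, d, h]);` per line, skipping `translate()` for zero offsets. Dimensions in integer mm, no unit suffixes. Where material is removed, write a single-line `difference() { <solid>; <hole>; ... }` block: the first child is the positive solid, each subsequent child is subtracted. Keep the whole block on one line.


difference() { translate([301, 185, 0]) cube([3482, 165, 2569]); translate([1292, 185, 889]) cube([998, 165, 823]); }


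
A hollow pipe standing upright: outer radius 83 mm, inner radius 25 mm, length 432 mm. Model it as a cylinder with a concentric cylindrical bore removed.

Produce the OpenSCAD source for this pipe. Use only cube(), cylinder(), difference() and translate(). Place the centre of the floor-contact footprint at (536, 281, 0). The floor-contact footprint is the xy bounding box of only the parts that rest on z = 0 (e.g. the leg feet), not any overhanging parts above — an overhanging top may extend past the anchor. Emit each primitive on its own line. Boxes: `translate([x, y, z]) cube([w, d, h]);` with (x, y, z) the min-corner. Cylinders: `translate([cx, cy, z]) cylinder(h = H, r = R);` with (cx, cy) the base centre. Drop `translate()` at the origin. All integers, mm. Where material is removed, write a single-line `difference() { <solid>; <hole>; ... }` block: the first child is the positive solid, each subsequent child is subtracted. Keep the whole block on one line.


difference() { translate([536, 281, 0]) cylinder(h = 432, r = 83); translate([536, 281, 0]) cylinder(h = 432, r = 25); }


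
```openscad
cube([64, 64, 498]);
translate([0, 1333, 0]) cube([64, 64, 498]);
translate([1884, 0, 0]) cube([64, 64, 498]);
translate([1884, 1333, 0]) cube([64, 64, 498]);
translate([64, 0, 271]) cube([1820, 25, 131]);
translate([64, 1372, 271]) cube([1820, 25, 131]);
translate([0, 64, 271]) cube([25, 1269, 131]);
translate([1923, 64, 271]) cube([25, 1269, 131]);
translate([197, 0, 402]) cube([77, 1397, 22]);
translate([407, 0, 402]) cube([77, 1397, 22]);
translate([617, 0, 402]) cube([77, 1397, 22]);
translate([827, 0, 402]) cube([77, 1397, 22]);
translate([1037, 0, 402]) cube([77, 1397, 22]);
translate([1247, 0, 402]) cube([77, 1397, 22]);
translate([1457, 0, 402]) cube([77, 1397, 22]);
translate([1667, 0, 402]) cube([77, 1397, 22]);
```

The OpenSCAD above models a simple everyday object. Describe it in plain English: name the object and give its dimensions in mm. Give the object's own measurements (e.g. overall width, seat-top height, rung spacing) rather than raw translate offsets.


A bed frame 1948 mm long (x) by 1397 mm wide (y). Four 64×64 mm corner posts, 498 mm tall, at the corners of the footprint. Four rails of 25 mm thickness and 131 mm height run between adjacent posts with their undersides at z = 271 mm, their outer faces flush with the outside of the frame (the two x-running rails run between the posts' inner faces; the two y-running rails run between the posts' inner faces). 8 slats, each 77 mm wide (x) and 22 mm thick, lie across the top of the two x-running rails, running the full 1397 mm width of the frame in y; along x they sit between the end posts with a 133 mm gap after the −x posts and between neighbouring slats, leaving 140 mm before the +x posts.


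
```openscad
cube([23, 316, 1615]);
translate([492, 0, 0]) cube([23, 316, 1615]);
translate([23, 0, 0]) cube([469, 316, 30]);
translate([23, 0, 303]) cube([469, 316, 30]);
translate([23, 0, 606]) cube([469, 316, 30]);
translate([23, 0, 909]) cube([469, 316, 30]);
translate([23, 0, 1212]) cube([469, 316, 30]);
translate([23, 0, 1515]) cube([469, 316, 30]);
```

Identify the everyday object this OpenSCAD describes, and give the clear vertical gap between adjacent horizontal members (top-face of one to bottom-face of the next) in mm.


A bookshelf. The clear shelf gap is 273 mm.

Two tall side panels with 6 horizontal boards between them — a bookshelf. The first two shelf undersides are at z = 0 and z = 303; with shelf thickness 30, the clear gap is 303 − 0 − 30 = 273 mm.


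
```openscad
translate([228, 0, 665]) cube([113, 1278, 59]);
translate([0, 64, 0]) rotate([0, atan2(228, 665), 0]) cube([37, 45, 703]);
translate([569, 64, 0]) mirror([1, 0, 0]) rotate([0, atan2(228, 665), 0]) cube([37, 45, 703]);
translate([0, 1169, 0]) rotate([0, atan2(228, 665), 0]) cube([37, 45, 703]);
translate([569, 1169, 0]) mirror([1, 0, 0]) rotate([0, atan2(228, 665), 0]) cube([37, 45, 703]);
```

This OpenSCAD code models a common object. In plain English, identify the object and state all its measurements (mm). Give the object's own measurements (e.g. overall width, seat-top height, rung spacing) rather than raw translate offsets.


A sawhorse. A 113×1278×59 mm beam (x, y, z) sits on two A-frame leg pairs. Each pair is two raked legs of 37×45 mm section (45 mm along y) splaying symmetrically in x. Each leg rises 665 mm vertically over 228 mm of horizontal reach and is 703 mm long along its own axis. Every leg's outer bottom edge rests on the floor and its outer top edge meets a bottom edge of the beam — the left legs (tilting toward +x) meet the beam's −x bottom edge, the right legs (their mirror images, tilting toward −x) meet its +x bottom edge — so the leg tops tuck under the beam, the beam's underside is 665 mm above the floor, and the feet are 569 mm apart outside-to-outside with the beam centred between them. The two leg pairs are set in 64 mm from either end of the beam.


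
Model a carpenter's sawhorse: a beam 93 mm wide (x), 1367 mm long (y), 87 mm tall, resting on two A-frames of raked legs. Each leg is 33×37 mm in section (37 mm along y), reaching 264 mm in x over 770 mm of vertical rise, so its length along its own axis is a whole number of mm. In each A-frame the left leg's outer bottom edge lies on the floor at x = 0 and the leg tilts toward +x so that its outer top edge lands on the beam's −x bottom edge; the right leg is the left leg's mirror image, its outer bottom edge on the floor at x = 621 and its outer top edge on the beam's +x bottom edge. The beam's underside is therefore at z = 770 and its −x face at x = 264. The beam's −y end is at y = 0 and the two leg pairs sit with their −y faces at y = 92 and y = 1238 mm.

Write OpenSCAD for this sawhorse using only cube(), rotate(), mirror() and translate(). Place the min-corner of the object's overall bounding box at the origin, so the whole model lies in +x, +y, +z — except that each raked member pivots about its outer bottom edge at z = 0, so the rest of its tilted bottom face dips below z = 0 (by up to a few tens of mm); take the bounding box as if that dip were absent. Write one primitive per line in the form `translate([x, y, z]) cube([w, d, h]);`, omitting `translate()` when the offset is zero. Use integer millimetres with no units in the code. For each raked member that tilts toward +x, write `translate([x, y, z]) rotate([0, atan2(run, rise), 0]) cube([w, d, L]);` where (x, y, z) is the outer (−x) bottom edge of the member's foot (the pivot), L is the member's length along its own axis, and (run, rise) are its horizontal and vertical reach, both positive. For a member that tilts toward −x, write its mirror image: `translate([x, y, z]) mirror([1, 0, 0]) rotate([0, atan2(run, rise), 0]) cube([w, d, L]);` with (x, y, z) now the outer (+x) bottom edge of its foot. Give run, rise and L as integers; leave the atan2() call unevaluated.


translate([264, 0, 770]) cube([93, 1367, 87]);
translate([0, 92, 0]) rotate([0, atan2(264, 770), 0]) cube([33, 37, 814]);
translate([621, 92, 0]) mirror([1, 0, 0]) rotate([0, atan2(264, 770), 0]) cube([33, 37, 814]);
translate([0, 1238, 0]) rotate([0, atan2(264, 770), 0]) cube([33, 37, 814]);
translate([621, 1238, 0]) mirror([1, 0, 0]) rotate([0, atan2(264, 770), 0]) cube([33, 37, 814]);


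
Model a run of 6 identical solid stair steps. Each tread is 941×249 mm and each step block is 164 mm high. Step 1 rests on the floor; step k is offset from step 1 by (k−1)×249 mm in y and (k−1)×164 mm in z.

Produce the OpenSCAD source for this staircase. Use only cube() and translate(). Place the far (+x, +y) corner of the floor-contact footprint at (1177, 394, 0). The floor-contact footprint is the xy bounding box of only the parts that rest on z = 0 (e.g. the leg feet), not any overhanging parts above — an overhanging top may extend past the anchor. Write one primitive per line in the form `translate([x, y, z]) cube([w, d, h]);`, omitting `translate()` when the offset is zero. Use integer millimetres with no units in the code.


translate([236, 145, 0]) cube([941, 249, 164]);
translate([236, 394, 164]) cube([941, 249, 164]);
translate([236, 643, 328]) cube([941, 249, 164]);
translate([236, 892, 492]) cube([941, 249, 164]);
translate([236, 1141, 656]) cube([941, 249, 164]);
translate([236, 1390, 820]) cube([941, 249, 164]);


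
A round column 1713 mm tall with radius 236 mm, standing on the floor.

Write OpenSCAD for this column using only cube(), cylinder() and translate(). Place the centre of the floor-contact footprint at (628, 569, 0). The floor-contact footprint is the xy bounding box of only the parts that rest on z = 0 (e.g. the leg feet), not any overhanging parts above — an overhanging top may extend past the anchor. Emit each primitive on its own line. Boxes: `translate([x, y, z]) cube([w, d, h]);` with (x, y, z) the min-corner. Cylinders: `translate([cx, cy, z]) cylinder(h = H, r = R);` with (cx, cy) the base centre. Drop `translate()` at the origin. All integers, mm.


translate([628, 569, 0]) cylinder(h = 1713, r = 236);


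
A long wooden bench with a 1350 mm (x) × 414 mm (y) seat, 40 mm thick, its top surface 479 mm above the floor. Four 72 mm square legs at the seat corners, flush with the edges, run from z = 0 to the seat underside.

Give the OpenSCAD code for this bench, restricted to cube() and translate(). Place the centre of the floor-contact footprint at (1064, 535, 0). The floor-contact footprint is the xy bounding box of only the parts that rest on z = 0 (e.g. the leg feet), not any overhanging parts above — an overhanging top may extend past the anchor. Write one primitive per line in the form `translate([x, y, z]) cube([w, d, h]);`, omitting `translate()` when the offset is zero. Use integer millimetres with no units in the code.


translate([389, 328, 439]) cube([1350, 414, 40]);
translate([389, 328, 0]) cube([72, 72, 439]);
translate([389, 670, 0]) cube([72, 72, 439]);
translate([1667, 328, 0]) cube([72, 72, 439]);
translate([1667, 670, 0]) cube([72, 72, 439]);


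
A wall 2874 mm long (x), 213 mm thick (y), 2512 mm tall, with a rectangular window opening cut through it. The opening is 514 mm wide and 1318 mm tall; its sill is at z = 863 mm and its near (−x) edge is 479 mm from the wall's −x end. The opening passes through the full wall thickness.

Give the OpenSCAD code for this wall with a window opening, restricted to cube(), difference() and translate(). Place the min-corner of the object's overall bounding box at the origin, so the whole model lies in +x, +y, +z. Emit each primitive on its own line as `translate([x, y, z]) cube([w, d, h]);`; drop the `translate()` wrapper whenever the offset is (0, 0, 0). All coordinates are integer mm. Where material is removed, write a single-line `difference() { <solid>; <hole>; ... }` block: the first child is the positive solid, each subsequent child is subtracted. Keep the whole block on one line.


difference() { cube([2874, 213, 2512]); translate([479, 0, 863]) cube([514, 213, 1318]); }


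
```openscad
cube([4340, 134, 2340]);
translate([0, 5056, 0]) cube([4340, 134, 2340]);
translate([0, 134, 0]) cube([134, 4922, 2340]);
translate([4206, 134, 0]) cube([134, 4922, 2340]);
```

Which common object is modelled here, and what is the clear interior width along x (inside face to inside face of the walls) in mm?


A house (or room) frame. The interior width is 4072 mm.

Four 2340 mm walls enclosing a rectangle with no floor or roof — a room or house frame. Outside width is 4340 mm and wall thickness is 134 mm, so the interior width is 4340 − 2 × 134 = 4072 mm.


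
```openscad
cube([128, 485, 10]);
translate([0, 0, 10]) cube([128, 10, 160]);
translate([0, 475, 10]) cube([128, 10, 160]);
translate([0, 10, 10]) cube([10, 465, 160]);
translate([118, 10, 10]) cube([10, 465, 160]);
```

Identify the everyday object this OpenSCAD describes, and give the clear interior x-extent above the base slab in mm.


An open box. The internal width is 108 mm.

A 128×485 base slab with four walls standing on it — an open box. The base is 128 mm wide and the walls are 10 mm thick, so the internal width is 128 − 2 × 10 = 108 mm.


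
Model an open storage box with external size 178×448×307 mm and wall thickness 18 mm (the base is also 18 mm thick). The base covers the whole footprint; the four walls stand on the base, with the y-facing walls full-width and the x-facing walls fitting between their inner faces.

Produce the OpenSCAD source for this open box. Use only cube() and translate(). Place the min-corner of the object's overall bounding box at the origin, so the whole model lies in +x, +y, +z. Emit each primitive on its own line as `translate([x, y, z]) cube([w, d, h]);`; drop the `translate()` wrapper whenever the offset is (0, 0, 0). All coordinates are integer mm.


cube([178, 448, 18]);
translate([0, 0, 18]) cube([178, 18, 289]);
translate([0, 430, 18]) cube([178, 18, 289]);
translate([0, 18, 18]) cube([18, 412, 289]);
translate([160, 18, 18]) cube([18, 412, 289]);


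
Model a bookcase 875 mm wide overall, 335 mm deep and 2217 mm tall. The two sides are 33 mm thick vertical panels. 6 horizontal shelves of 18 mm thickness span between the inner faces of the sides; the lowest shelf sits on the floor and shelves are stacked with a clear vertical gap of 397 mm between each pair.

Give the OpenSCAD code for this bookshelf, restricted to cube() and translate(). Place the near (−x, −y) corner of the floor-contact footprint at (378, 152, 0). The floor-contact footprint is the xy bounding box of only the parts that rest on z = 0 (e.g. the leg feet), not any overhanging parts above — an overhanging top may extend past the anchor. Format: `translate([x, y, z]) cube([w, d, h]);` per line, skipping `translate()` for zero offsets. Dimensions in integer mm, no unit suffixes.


translate([378, 152, 0]) cube([33, 335, 2217]);
translate([1220, 152, 0]) cube([33, 335, 2217]);
translate([411, 152, 0]) cube([809, 335, 18]);
translate([411, 152, 415]) cube([809, 335, 18]);
translate([411, 152, 830]) cube([809, 335, 18]);
translate([411, 152, 1245]) cube([809, 335, 18]);
translate([411, 152, 1660]) cube([809, 335, 18]);
translate([411, 152, 2075]) cube([809, 335, 18]);


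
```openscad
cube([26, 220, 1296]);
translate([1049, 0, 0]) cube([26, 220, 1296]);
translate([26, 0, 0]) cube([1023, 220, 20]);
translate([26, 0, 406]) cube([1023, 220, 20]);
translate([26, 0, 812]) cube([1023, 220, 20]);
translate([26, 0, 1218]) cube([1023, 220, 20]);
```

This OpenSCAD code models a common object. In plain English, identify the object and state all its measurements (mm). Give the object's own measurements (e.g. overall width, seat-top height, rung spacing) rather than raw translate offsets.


An open bookshelf. Two side panels, each 26 mm thick, 220 mm deep and 1296 mm tall, stand 1075 mm apart (outside-to-outside). Between them sit 4 shelves, each 20 mm thick and 220 mm deep, spanning the full gap between the sides. The bottom shelf rests on the floor (its underside at z = 0) and the clear gap between one shelf's top and the next shelf's underside is 386 mm.


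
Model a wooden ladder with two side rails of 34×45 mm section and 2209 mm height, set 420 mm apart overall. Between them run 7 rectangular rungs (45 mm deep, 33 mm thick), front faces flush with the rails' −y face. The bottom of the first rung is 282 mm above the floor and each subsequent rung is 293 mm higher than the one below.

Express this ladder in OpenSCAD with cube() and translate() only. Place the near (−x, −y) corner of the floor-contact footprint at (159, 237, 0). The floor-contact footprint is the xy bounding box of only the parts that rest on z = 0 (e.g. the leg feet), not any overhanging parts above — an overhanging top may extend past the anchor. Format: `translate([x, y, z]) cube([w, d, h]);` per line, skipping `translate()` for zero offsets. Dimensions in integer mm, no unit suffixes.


translate([159, 237, 0]) cube([34, 45, 2209]);
translate([545, 237, 0]) cube([34, 45, 2209]);
translate([193, 237, 282]) cube([352, 45, 33]);
translate([193, 237, 575]) cube([352, 45, 33]);
translate([193, 237, 868]) cube([352, 45, 33]);
translate([193, 237, 1161]) cube([352, 45, 33]);
translate([193, 237, 1454]) cube([352, 45, 33]);
translate([193, 237, 1747]) cube([352, 45, 33]);
translate([193, 237, 2040]) cube([352, 45, 33]);


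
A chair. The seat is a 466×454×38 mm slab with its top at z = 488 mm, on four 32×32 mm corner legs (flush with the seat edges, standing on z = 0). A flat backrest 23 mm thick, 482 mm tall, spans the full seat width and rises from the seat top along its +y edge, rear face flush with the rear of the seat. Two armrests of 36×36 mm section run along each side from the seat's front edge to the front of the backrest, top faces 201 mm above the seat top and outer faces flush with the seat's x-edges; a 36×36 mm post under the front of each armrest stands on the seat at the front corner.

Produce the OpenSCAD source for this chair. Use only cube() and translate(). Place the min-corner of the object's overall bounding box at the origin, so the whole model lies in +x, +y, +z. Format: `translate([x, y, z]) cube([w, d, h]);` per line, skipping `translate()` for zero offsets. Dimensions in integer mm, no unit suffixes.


translate([0, 0, 450]) cube([466, 454, 38]);
cube([32, 32, 450]);
translate([434, 0, 0]) cube([32, 32, 450]);
translate([0, 422, 0]) cube([32, 32, 450]);
translate([434, 422, 0]) cube([32, 32, 450]);
translate([0, 431, 488]) cube([466, 23, 482]);
translate([0, 0, 653]) cube([36, 431, 36]);
translate([430, 0, 653]) cube([36, 431, 36]);
translate([0, 0, 488]) cube([36, 36, 165]);
translate([430, 0, 488]) cube([36, 36, 165]);


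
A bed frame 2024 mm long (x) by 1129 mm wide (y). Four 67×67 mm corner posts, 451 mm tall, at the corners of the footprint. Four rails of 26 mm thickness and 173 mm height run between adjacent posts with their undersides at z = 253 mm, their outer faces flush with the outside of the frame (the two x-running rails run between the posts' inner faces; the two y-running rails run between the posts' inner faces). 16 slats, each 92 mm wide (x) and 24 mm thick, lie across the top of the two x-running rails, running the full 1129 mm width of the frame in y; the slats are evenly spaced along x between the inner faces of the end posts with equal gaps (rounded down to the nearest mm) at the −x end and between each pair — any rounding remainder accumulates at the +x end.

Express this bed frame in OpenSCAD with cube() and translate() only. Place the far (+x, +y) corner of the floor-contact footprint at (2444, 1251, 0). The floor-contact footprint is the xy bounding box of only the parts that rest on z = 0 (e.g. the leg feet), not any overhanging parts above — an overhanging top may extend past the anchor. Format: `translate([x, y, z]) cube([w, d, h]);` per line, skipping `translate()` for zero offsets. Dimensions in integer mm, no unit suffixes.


// slat z = rail_z + rail_h = 253 + 173 = 426
// slat gap = ⌊(1890 − 16·92) / 17⌋ = 24
translate([420, 122, 0]) cube([67, 67, 451]);
translate([420, 1184, 0]) cube([67, 67, 451]);
translate([2377, 122, 0]) cube([67, 67, 451]);
translate([2377, 1184, 0]) cube([67, 67, 451]);
translate([487, 122, 253]) cube([1890, 26, 173]);
translate([487, 1225, 253]) cube([1890, 26, 173]);
translate([420, 189, 253]) cube([26, 995, 173]);
translate([2418, 189, 253]) cube([26, 995, 173]);
translate([511, 122, 426]) cube([92, 1129, 24]);
translate([627, 122, 426]) cube([92, 1129, 24]);
translate([743, 122, 426]) cube([92, 1129, 24]);
translate([859, 122, 426]) cube([92, 1129, 24]);
translate([975, 122, 426]) cube([92, 1129, 24]);
translate([1091, 122, 426]) cube([92, 1129, 24]);
translate([1207, 122, 426]) cube([92, 1129, 24]);
translate([1323, 122, 426]) cube([92, 1129, 24]);
translate([1439, 122, 426]) cube([92, 1129, 24]);
translate([1555, 122, 426]) cube([92, 1129, 24]);
translate([1671, 122, 426]) cube([92, 1129, 24]);
translate([1787, 122, 426]) cube([92, 1129, 24]);
translate([1903, 122, 426]) cube([92, 1129, 24]);
translate([2019, 122, 426]) cube([92, 1129, 24]);
translate([2135, 122, 426]) cube([92, 1129, 24]);
translate([2251, 122, 426]) cube([92, 1129, 24]);


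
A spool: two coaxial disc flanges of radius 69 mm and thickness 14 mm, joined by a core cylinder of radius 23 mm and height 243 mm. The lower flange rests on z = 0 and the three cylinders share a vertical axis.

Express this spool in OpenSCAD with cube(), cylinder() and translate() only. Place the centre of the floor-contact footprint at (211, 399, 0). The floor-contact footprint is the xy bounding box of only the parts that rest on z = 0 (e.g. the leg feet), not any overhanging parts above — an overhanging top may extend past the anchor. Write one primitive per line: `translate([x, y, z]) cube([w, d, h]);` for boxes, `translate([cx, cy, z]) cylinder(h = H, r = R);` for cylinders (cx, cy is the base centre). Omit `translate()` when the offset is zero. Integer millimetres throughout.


translate([211, 399, 0]) cylinder(h = 14, r = 69);
translate([211, 399, 14]) cylinder(h = 243, r = 23);
translate([211, 399, 257]) cylinder(h = 14, r = 69);


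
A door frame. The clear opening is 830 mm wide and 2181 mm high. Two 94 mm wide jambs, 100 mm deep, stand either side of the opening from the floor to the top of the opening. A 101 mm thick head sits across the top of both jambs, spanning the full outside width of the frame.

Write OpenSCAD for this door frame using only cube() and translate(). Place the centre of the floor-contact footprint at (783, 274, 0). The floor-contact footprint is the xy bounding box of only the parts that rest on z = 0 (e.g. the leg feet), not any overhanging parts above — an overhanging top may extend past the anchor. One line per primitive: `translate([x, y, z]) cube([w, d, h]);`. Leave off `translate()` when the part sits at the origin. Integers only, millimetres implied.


translate([274, 224, 0]) cube([94, 100, 2181]);
translate([1198, 224, 0]) cube([94, 100, 2181]);
translate([274, 224, 2181]) cube([1018, 100, 101]);


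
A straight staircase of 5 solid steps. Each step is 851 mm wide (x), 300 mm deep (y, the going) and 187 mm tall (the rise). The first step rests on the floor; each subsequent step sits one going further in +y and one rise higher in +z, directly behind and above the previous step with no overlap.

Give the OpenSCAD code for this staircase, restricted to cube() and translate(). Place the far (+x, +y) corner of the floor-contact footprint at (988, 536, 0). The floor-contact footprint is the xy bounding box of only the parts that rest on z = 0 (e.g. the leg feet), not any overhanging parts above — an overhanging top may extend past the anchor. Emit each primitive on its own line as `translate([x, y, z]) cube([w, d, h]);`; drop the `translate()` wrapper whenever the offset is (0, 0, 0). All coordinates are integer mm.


translate([137, 236, 0]) cube([851, 300, 187]);
translate([137, 536, 187]) cube([851, 300, 187]);
translate([137, 836, 374]) cube([851, 300, 187]);
translate([137, 1136, 561]) cube([851, 300, 187]);
translate([137, 1436, 748]) cube([851, 300, 187]);


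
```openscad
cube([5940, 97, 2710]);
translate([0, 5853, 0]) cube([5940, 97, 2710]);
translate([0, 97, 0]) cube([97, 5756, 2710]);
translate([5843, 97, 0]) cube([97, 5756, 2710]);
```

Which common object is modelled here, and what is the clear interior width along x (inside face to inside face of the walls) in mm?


A house (or room) frame. The interior width is 5746 mm.

Four 2710 mm walls enclosing a rectangle with no floor or roof — a room or house frame. Outside width is 5940 mm and wall thickness is 97 mm, so the interior width is 5940 − 2 × 97 = 5746 mm.


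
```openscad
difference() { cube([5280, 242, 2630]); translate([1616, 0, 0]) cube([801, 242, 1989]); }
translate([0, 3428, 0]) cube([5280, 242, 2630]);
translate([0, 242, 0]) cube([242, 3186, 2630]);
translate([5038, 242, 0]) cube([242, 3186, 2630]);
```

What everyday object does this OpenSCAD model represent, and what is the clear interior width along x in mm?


A single room. The interior width is 4796 mm.

Four walls enclosing a rectangle with a door in the front wall — a room. Outside width 5280 minus two 242 mm walls gives 4796 mm.


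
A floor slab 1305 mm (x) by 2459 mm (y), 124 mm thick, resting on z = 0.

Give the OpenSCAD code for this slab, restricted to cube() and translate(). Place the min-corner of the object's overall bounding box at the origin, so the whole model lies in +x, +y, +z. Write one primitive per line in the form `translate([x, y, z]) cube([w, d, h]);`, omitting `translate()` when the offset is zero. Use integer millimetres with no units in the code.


cube([1305, 2459, 124]);


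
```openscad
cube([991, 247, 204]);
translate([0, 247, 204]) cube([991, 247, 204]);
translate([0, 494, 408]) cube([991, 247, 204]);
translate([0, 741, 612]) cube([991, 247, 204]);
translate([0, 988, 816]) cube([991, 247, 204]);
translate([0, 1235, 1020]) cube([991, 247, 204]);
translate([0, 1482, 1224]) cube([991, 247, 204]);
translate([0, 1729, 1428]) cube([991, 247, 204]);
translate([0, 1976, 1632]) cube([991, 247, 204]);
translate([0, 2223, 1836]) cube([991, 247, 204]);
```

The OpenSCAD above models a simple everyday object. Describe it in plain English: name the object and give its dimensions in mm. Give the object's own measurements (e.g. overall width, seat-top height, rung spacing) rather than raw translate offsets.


A straight staircase of 10 solid steps. Each step is 991 mm wide (x), 247 mm deep (y, the going) and 204 mm tall (the rise). The first step rests on the floor; each subsequent step sits one going further in +y and one rise higher in +z, directly behind and above the previous step with no overlap.


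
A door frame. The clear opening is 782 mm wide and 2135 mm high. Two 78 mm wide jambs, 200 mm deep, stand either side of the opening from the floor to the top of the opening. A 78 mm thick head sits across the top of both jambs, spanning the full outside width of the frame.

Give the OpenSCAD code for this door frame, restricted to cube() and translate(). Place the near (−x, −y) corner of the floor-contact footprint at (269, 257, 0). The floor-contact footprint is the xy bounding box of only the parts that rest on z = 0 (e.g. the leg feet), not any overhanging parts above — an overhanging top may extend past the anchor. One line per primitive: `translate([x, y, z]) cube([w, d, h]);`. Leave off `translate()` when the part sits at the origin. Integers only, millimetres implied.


translate([269, 257, 0]) cube([78, 200, 2135]);
translate([1129, 257, 0]) cube([78, 200, 2135]);
translate([269, 257, 2135]) cube([938, 200, 78]);


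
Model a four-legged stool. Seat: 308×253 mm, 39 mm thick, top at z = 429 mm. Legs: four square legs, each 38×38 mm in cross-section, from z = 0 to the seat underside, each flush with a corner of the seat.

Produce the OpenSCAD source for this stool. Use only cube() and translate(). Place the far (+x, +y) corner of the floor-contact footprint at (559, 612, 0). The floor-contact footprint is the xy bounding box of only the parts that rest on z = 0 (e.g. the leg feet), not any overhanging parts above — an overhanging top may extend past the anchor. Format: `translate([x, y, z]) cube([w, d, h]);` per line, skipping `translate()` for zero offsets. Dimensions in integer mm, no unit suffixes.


translate([251, 359, 390]) cube([308, 253, 39]);
translate([251, 359, 0]) cube([38, 38, 390]);
translate([521, 359, 0]) cube([38, 38, 390]);
translate([251, 574, 0]) cube([38, 38, 390]);
translate([521, 574, 0]) cube([38, 38, 390]);


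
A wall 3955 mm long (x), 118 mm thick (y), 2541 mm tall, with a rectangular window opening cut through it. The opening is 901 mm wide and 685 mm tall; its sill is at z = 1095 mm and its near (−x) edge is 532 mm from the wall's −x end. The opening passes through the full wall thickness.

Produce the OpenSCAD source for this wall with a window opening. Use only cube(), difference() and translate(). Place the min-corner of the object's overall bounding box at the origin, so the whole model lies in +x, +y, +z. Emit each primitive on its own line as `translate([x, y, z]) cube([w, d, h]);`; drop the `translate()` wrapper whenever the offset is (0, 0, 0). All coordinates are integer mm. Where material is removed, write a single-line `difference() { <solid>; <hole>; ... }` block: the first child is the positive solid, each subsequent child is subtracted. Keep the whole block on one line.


difference() { cube([3955, 118, 2541]); translate([532, 0, 1095]) cube([901, 118, 685]); }


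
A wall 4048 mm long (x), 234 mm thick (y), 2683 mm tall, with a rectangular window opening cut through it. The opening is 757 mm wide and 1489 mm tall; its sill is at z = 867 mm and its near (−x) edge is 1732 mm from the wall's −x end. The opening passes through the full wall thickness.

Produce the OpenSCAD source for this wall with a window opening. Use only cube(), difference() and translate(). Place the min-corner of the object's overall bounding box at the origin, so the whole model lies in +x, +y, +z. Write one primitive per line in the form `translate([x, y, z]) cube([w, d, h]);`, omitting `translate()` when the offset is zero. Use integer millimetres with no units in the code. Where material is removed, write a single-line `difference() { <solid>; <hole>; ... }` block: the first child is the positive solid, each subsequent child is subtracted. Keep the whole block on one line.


difference() { cube([4048, 234, 2683]); translate([1732, 0, 867]) cube([757, 234, 1489]); }


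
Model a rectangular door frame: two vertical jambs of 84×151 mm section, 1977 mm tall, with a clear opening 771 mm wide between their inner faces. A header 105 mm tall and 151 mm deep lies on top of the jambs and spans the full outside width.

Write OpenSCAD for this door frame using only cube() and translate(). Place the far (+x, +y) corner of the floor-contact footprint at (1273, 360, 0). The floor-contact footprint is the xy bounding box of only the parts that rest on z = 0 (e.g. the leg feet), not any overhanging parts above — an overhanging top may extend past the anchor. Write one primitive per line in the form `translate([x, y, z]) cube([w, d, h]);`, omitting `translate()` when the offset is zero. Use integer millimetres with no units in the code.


translate([334, 209, 0]) cube([84, 151, 1977]);
translate([1189, 209, 0]) cube([84, 151, 1977]);
translate([334, 209, 1977]) cube([939, 151, 105]);


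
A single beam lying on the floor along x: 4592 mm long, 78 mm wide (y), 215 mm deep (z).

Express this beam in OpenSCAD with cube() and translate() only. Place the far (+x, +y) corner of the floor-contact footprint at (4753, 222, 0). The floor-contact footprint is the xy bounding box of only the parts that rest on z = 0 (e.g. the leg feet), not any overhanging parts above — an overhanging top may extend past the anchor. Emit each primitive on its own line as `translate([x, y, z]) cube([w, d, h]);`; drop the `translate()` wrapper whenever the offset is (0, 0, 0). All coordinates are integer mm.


translate([161, 144, 0]) cube([4592, 78, 215]);


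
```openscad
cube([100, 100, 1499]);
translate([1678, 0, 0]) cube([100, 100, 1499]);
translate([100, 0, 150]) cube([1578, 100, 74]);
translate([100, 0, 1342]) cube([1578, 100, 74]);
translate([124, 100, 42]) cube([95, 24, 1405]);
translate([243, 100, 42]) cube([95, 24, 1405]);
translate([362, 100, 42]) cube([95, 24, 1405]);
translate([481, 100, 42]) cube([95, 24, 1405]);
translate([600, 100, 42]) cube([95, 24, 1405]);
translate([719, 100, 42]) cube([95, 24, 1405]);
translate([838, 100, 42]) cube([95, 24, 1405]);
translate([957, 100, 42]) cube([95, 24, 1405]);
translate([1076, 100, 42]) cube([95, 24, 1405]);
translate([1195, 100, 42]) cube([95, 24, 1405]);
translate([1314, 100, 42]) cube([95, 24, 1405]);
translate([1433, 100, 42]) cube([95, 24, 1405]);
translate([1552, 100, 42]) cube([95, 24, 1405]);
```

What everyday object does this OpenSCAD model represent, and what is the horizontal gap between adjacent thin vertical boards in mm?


A fence section. The picket gap is 24 mm.

Two posts, two rails, 13 pickets — a fence section. Span 1578 mm holds 13 pickets of 95 mm with 14 equal gaps: ⌊(1578 − 13·95) / 14⌋ = 24 mm.


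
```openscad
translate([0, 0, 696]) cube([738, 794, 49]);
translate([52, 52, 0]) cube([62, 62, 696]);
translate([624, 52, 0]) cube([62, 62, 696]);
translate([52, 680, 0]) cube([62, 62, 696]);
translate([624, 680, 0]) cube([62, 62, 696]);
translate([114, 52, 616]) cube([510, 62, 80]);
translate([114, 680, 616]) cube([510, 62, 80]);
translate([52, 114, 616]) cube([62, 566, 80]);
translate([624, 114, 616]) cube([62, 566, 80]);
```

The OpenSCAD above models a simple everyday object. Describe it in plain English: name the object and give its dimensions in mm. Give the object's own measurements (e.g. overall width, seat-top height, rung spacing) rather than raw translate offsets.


A rectangular dining table. The top is 738×794×49 mm with its upper surface at z = 745 mm. It stands on four 62×62 mm square legs, each inset 52 mm from the nearest pair of top edges, running from the floor to the underside of the top. Four apron rails, 62 mm thick and 80 mm tall, run between adjacent legs with their top edges flush with the underside of the top and their outer faces flush with the legs' outer faces.


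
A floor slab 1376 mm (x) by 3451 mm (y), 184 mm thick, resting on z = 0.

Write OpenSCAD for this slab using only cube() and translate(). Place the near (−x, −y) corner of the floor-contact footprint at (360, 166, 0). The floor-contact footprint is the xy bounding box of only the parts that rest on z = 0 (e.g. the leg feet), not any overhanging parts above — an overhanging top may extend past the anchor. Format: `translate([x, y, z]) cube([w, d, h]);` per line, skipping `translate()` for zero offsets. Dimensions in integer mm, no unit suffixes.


translate([360, 166, 0]) cube([1376, 3451, 184]);


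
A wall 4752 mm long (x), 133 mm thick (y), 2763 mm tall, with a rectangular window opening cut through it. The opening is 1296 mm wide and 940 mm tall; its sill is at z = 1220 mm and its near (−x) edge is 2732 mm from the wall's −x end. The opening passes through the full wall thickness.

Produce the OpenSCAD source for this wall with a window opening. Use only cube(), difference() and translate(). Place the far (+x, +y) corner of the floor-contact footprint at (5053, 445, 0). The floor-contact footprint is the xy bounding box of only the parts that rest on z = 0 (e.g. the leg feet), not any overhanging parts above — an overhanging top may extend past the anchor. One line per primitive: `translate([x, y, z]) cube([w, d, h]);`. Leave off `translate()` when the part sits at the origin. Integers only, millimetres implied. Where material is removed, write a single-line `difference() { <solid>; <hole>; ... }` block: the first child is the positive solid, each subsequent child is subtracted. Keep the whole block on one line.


difference() { translate([301, 312, 0]) cube([4752, 133, 2763]); translate([3033, 312, 1220]) cube([1296, 133, 940]); }


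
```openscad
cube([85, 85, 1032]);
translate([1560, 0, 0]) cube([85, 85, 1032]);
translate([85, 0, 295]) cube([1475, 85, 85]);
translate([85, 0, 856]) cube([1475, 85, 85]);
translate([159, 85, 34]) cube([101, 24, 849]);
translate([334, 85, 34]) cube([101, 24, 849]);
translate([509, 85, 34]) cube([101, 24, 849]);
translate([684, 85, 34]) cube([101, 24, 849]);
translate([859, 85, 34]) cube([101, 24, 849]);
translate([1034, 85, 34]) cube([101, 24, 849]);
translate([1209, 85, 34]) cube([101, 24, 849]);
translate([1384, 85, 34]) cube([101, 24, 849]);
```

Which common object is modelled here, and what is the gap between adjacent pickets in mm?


A fence section. The picket gap is 74 mm.

Two posts, two rails, 8 pickets — a fence section. Span 1475 mm holds 8 pickets of 101 mm with 9 equal gaps: ⌊(1475 − 8·101) / 9⌋ = 74 mm.


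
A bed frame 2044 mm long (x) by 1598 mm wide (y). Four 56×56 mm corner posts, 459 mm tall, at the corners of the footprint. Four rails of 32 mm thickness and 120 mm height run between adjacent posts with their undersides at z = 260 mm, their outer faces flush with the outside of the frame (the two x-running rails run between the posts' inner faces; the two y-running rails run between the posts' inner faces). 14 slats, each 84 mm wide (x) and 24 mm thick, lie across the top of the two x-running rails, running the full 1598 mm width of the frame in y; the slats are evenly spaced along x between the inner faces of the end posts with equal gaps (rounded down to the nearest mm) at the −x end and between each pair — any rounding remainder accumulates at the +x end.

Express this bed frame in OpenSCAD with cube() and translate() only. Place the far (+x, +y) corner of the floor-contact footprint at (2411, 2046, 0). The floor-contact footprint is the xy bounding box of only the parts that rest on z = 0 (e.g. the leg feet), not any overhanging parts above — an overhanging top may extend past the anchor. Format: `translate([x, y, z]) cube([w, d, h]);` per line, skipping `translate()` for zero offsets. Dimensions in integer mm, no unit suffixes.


translate([367, 448, 0]) cube([56, 56, 459]);
translate([367, 1990, 0]) cube([56, 56, 459]);
translate([2355, 448, 0]) cube([56, 56, 459]);
translate([2355, 1990, 0]) cube([56, 56, 459]);
translate([423, 448, 260]) cube([1932, 32, 120]);
translate([423, 2014, 260]) cube([1932, 32, 120]);
translate([367, 504, 260]) cube([32, 1486, 120]);
translate([2379, 504, 260]) cube([32, 1486, 120]);
translate([473, 448, 380]) cube([84, 1598, 24]);
translate([607, 448, 380]) cube([84, 1598, 24]);
translate([741, 448, 380]) cube([84, 1598, 24]);
translate([875, 448, 380]) cube([84, 1598, 24]);
translate([1009, 448, 380]) cube([84, 1598, 24]);
translate([1143, 448, 380]) cube([84, 1598, 24]);
translate([1277, 448, 380]) cube([84, 1598, 24]);
translate([1411, 448, 380]) cube([84, 1598, 24]);
translate([1545, 448, 380]) cube([84, 1598, 24]);
translate([1679, 448, 380]) cube([84, 1598, 24]);
translate([1813, 448, 380]) cube([84, 1598, 24]);
translate([1947, 448, 380]) cube([84, 1598, 24]);
translate([2081, 448, 380]) cube([84, 1598, 24]);
translate([2215, 448, 380]) cube([84, 1598, 24]);
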